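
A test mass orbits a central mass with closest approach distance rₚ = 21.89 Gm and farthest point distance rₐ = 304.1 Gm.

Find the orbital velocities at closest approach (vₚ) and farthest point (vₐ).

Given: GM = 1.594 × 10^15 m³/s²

Convert to SI: rₚ = 21.89 Gm = 2.189e+10 m; rₐ = 304.1 Gm = 3.041e+11 m.
Use the vis-viva equation v² = GM(2/r − 1/a) with a = (rₚ + rₐ)/2 = (2.189e+10 + 3.041e+11)/2 = 1.62995e+11 m.
vₚ = √(GM · (2/rₚ − 1/a)) = √(1.594e+15 · (2/2.189e+10 − 1/1.62995e+11)) m/s ≈ 368.6 m/s = 368.6 m/s.
vₐ = √(GM · (2/rₐ − 1/a)) = √(1.594e+15 · (2/3.041e+11 − 1/1.62995e+11)) m/s ≈ 26.53 m/s = 26.53 m/s.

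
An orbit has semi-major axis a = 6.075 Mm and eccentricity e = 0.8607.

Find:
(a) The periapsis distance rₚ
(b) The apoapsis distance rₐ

Convert to SI: a = 6.075 Mm = 6.075e+06 m.
(a) rₚ = a(1 − e) = 6.075e+06 · (1 − 0.8607) = 6.075e+06 · 0.1393 ≈ 8.462e+05 m = 846.2 km.
(b) rₐ = a(1 + e) = 6.075e+06 · (1 + 0.8607) = 6.075e+06 · 1.8607 ≈ 1.13e+07 m = 11.3 Mm.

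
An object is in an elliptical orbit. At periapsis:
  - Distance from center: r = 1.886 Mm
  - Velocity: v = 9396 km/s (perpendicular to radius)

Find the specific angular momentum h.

Convert to SI: r = 1.886 Mm = 1.886e+06 m; v = 9396 km/s = 9.396e+06 m/s.
With v perpendicular to r, h = r · v.
h = 1.886e+06 · 9.396e+06 m²/s ≈ 1.772e+13 m²/s.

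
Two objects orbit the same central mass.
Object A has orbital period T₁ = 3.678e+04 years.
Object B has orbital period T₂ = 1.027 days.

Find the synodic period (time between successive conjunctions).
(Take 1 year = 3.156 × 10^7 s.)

Convert to SI: T₁ = 3.678e+04 years = 1.16078e+12 s; T₂ = 1.027 days = 88732.8 s.
T_syn = |T₁ · T₂ / (T₁ − T₂)|.
T_syn = |1.16078e+12 · 88732.8 / (1.16078e+12 − 88732.8)| s ≈ 8.873e+04 s = 1.027 days.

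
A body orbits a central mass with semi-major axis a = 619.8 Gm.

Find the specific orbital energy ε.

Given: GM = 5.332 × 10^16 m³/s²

Convert to SI: a = 619.8 Gm = 6.198e+11 m.
ε = −GM / (2a).
ε = −5.332e+16 / (2 · 6.198e+11) J/kg ≈ -4.301e+04 J/kg = -43.01 kJ/kg.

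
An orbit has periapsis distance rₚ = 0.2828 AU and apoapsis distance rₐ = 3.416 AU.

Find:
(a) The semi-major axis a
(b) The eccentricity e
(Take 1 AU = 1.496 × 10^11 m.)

Convert to SI: rₚ = 0.2828 AU = 4.23069e+10 m; rₐ = 3.416 AU = 5.11034e+11 m.
(a) a = (rₚ + rₐ) / 2 = (4.23069e+10 + 5.11034e+11) / 2 ≈ 2.767e+11 m = 1.849 AU.
(b) e = (rₐ − rₚ) / (rₐ + rₚ) = (5.11034e+11 − 4.23069e+10) / (5.11034e+11 + 4.23069e+10) ≈ 0.8471.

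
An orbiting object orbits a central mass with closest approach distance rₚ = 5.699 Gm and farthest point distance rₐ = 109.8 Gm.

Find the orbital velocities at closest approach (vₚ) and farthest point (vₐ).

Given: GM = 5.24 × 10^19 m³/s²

Convert to SI: rₚ = 5.699 Gm = 5.699e+09 m; rₐ = 109.8 Gm = 1.098e+11 m.
Use the vis-viva equation v² = GM(2/r − 1/a) with a = (rₚ + rₐ)/2 = (5.699e+09 + 1.098e+11)/2 = 5.77495e+10 m.
vₚ = √(GM · (2/rₚ − 1/a)) = √(5.24e+19 · (2/5.699e+09 − 1/5.77495e+10)) m/s ≈ 1.322e+05 m/s = 132.2 km/s.
vₐ = √(GM · (2/rₐ − 1/a)) = √(5.24e+19 · (2/1.098e+11 − 1/5.77495e+10)) m/s ≈ 6863 m/s = 6.863 km/s.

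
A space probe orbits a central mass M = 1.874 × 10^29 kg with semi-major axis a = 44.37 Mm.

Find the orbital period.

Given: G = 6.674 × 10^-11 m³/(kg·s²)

Convert to SI: a = 44.37 Mm = 4.437e+07 m.
GM = G · M = 6.674e-11 · 1.874e+29 = 1.25071e+19 m³/s².
Kepler's third law: T = 2π √(a³ / GM).
Substituting a = 4.437e+07 m and GM = 1.25071e+19 m³/s²:
T = 2π √((4.437e+07)³ / 1.25071e+19) s
T ≈ 525.1 s = 8.752 minutes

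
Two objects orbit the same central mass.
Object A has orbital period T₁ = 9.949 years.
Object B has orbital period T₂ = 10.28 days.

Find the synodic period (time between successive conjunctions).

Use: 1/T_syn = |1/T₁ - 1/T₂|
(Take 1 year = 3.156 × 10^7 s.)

Convert to SI: T₁ = 9.949 years = 3.1399e+08 s; T₂ = 10.28 days = 888192 s.
T_syn = |T₁ · T₂ / (T₁ − T₂)|.
T_syn = |3.1399e+08 · 888192 / (3.1399e+08 − 888192)| s ≈ 8.907e+05 s = 10.31 days.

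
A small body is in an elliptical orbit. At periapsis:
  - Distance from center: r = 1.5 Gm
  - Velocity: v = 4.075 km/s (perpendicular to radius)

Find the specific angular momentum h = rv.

Convert to SI: r = 1.5 Gm = 1.5e+09 m; v = 4.075 km/s = 4075 m/s.
With v perpendicular to r, h = r · v.
h = 1.5e+09 · 4075 m²/s ≈ 6.112e+12 m²/s.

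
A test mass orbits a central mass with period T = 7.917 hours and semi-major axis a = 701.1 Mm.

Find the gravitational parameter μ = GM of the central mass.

Convert to SI: T = 7.917 hours = 28501.2 s; a = 701.1 Mm = 7.011e+08 m.
GM = 4π² · a³ / T².
GM = 4π² · (7.011e+08)³ / (28501.2)² m³/s² ≈ 1.675e+19 m³/s² = 1.675 × 10^19 m³/s².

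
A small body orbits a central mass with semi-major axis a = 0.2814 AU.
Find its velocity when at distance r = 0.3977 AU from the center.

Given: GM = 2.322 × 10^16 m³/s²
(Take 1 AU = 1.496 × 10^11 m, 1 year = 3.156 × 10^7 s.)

Convert to SI: a = 0.2814 AU = 4.20974e+10 m; r = 0.3977 AU = 5.94959e+10 m.
Vis-viva: v = √(GM · (2/r − 1/a)).
2/r − 1/a = 2/5.94959e+10 − 1/4.20974e+10 = 9.86134e-12 m⁻¹.
v = √(2.322e+16 · 9.86134e-12) m/s ≈ 478.5 m/s = 0.1009 AU/year.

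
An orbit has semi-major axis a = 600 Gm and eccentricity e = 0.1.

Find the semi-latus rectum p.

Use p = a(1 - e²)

Convert to SI: a = 600 Gm = 6e+11 m.
p = a (1 − e²).
p = 6e+11 · (1 − (0.1)²) = 6e+11 · 0.99 ≈ 5.94e+11 m = 594 Gm.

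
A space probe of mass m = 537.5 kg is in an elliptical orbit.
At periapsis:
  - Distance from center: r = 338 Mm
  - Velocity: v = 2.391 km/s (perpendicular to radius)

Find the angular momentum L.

Convert to SI: r = 338 Mm = 3.38e+08 m; v = 2.391 km/s = 2391 m/s.
Since v is perpendicular to r, L = m · v · r.
L = 537.5 · 2391 · 3.38e+08 kg·m²/s ≈ 4.344e+14 kg·m²/s.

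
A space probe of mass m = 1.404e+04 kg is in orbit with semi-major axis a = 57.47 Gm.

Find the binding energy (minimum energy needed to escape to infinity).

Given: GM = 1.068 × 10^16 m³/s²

Convert to SI: a = 57.47 Gm = 5.747e+10 m.
Total orbital energy is E = −GMm/(2a); binding energy is E_bind = −E = GMm/(2a).
E_bind = 1.068e+16 · 1.404e+04 / (2 · 5.747e+10) J ≈ 1.305e+09 J = 1.305 GJ.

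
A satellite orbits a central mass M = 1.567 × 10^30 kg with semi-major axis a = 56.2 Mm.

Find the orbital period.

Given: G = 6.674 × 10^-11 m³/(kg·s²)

Convert to SI: a = 56.2 Mm = 5.62e+07 m.
GM = G · M = 6.674e-11 · 1.567e+30 = 1.04582e+20 m³/s².
Kepler's third law: T = 2π √(a³ / GM).
Substituting a = 5.62e+07 m and GM = 1.04582e+20 m³/s²:
T = 2π √((5.62e+07)³ / 1.04582e+20) s
T ≈ 258.9 s = 4.314 minutes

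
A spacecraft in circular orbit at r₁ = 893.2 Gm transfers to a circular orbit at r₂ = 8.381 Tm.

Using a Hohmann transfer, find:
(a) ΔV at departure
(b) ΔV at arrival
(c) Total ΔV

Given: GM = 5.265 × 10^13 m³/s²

Convert to SI: r₁ = 893.2 Gm = 8.932e+11 m; r₂ = 8.381 Tm = 8.381e+12 m.
Transfer semi-major axis: a_t = (r₁ + r₂)/2 = (8.932e+11 + 8.381e+12)/2 = 4.6371e+12 m.
Circular speeds: v₁ = √(GM/r₁) = 7.67759 m/s, v₂ = √(GM/r₂) = 2.50641 m/s.
Transfer speeds (vis-viva v² = GM(2/r − 1/a_t)): v₁ᵗ = 10.3217 m/s, v₂ᵗ = 1.10002 m/s.
(a) ΔV₁ = |v₁ᵗ − v₁| ≈ 2.644 m/s = 2.644 m/s.
(b) ΔV₂ = |v₂ − v₂ᵗ| ≈ 1.406 m/s = 1.406 m/s.
(c) ΔV_total = ΔV₁ + ΔV₂ ≈ 4.05 m/s = 4.05 m/s.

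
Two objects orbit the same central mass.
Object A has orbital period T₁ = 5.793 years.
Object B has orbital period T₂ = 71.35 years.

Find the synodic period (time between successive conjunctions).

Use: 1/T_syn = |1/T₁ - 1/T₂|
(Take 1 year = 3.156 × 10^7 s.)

Convert to SI: T₁ = 5.793 years = 1.82827e+08 s; T₂ = 71.35 years = 2.25181e+09 s.
T_syn = |T₁ · T₂ / (T₁ − T₂)|.
T_syn = |1.82827e+08 · 2.25181e+09 / (1.82827e+08 − 2.25181e+09)| s ≈ 1.99e+08 s = 6.305 years.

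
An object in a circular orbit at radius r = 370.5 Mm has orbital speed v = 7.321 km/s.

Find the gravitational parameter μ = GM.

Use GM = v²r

Convert to SI: r = 370.5 Mm = 3.705e+08 m; v = 7.321 km/s = 7321 m/s.
For a circular orbit v² = GM/r, so GM = v² · r.
GM = (7321)² · 3.705e+08 m³/s² ≈ 1.986e+16 m³/s² = 1.986 × 10^16 m³/s².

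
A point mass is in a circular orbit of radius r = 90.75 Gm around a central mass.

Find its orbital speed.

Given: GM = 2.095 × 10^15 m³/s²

Convert to SI: r = 90.75 Gm = 9.075e+10 m.
For a circular orbit, gravity supplies the centripetal force, so v = √(GM / r).
v = √(2.095e+15 / 9.075e+10) m/s ≈ 151.9 m/s = 151.9 m/s.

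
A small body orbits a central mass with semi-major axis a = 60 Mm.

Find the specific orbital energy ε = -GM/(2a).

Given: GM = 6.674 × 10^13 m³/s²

Convert to SI: a = 60 Mm = 6e+07 m.
ε = −GM / (2a).
ε = −6.674e+13 / (2 · 6e+07) J/kg ≈ -5.562e+05 J/kg = -556.2 kJ/kg.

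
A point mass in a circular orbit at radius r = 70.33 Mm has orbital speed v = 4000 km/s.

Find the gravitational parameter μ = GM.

Convert to SI: r = 70.33 Mm = 7.033e+07 m; v = 4000 km/s = 4e+06 m/s.
For a circular orbit v² = GM/r, so GM = v² · r.
GM = (4e+06)² · 7.033e+07 m³/s² ≈ 1.125e+21 m³/s² = 1.125 × 10^21 m³/s².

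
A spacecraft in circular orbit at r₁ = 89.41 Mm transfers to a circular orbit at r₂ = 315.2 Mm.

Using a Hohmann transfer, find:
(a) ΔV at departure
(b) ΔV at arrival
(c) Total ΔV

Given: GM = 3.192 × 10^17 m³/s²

Convert to SI: r₁ = 89.41 Mm = 8.941e+07 m; r₂ = 315.2 Mm = 3.152e+08 m.
Transfer semi-major axis: a_t = (r₁ + r₂)/2 = (8.941e+07 + 3.152e+08)/2 = 2.02305e+08 m.
Circular speeds: v₁ = √(GM/r₁) = 59750.1 m/s, v₂ = √(GM/r₂) = 31822.8 m/s.
Transfer speeds (vis-viva v² = GM(2/r − 1/a_t)): v₁ᵗ = 74581 m/s, v₂ᵗ = 21155.7 m/s.
(a) ΔV₁ = |v₁ᵗ − v₁| ≈ 1.483e+04 m/s = 14.83 km/s.
(b) ΔV₂ = |v₂ − v₂ᵗ| ≈ 1.067e+04 m/s = 10.67 km/s.
(c) ΔV_total = ΔV₁ + ΔV₂ ≈ 2.55e+04 m/s = 25.5 km/s.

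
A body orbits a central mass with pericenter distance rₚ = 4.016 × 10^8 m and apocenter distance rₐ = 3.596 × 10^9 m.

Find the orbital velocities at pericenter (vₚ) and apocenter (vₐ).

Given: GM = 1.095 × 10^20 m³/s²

Use the vis-viva equation v² = GM(2/r − 1/a) with a = (rₚ + rₐ)/2 = (4.016e+08 + 3.596e+09)/2 = 1.9988e+09 m.
vₚ = √(GM · (2/rₚ − 1/a)) = √(1.095e+20 · (2/4.016e+08 − 1/1.9988e+09)) m/s ≈ 7.004e+05 m/s = 700.4 km/s.
vₐ = √(GM · (2/rₐ − 1/a)) = √(1.095e+20 · (2/3.596e+09 − 1/1.9988e+09)) m/s ≈ 7.822e+04 m/s = 78.22 km/s.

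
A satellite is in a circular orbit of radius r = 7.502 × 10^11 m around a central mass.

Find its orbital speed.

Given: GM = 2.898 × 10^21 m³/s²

For a circular orbit, gravity supplies the centripetal force, so v = √(GM / r).
v = √(2.898e+21 / 7.502e+11) m/s ≈ 6.215e+04 m/s = 62.15 km/s.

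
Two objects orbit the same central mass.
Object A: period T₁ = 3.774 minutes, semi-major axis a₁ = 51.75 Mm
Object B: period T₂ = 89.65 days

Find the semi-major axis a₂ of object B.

Convert to SI: T₁ = 3.774 minutes = 226.44 s; a₁ = 51.75 Mm = 5.175e+07 m; T₂ = 89.65 days = 7.74576e+06 s.
Kepler's third law: (T₁/T₂)² = (a₁/a₂)³ ⇒ a₂ = a₁ · (T₂/T₁)^(2/3).
T₂/T₁ = 7.74576e+06 / 226.44 = 34206.7.
a₂ = 5.175e+07 · (34206.7)^(2/3) m ≈ 5.453e+10 m = 54.53 Gm.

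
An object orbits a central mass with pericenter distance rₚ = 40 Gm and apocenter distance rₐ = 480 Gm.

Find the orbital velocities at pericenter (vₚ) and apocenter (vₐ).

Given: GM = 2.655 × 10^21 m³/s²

Convert to SI: rₚ = 40 Gm = 4e+10 m; rₐ = 480 Gm = 4.8e+11 m.
Use the vis-viva equation v² = GM(2/r − 1/a) with a = (rₚ + rₐ)/2 = (4e+10 + 4.8e+11)/2 = 2.6e+11 m.
vₚ = √(GM · (2/rₚ − 1/a)) = √(2.655e+21 · (2/4e+10 − 1/2.6e+11)) m/s ≈ 3.501e+05 m/s = 350.1 km/s.
vₐ = √(GM · (2/rₐ − 1/a)) = √(2.655e+21 · (2/4.8e+11 − 1/2.6e+11)) m/s ≈ 2.917e+04 m/s = 29.17 km/s.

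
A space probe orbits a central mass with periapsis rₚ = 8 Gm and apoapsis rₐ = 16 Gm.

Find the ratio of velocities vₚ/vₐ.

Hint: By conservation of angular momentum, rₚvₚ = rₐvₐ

Convert to SI: rₚ = 8 Gm = 8e+09 m; rₐ = 16 Gm = 1.6e+10 m.
Conservation of angular momentum gives rₚvₚ = rₐvₐ, so vₚ/vₐ = rₐ/rₚ.
vₚ/vₐ = 1.6e+10 / 8e+09 ≈ 2.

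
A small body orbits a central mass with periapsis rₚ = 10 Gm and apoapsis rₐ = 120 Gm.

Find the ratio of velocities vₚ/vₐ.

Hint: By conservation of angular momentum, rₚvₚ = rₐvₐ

Convert to SI: rₚ = 10 Gm = 1e+10 m; rₐ = 120 Gm = 1.2e+11 m.
Conservation of angular momentum gives rₚvₚ = rₐvₐ, so vₚ/vₐ = rₐ/rₚ.
vₚ/vₐ = 1.2e+11 / 1e+10 ≈ 12.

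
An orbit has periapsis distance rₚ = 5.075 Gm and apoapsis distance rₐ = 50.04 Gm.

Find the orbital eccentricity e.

Convert to SI: rₚ = 5.075 Gm = 5.075e+09 m; rₐ = 50.04 Gm = 5.004e+10 m.
e = (rₐ − rₚ) / (rₐ + rₚ).
e = (5.004e+10 − 5.075e+09) / (5.004e+10 + 5.075e+09) = 4.4965e+10 / 5.5115e+10 ≈ 0.8158.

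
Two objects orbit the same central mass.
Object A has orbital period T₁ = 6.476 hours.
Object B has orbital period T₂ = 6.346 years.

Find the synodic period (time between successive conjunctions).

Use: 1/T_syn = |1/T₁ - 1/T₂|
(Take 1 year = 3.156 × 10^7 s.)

Convert to SI: T₁ = 6.476 hours = 23313.6 s; T₂ = 6.346 years = 2.0028e+08 s.
T_syn = |T₁ · T₂ / (T₁ − T₂)|.
T_syn = |23313.6 · 2.0028e+08 / (23313.6 − 2.0028e+08)| s ≈ 2.332e+04 s = 6.477 hours.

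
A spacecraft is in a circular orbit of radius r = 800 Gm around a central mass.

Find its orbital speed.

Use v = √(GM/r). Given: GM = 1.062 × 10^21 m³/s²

Convert to SI: r = 800 Gm = 8e+11 m.
For a circular orbit, gravity supplies the centripetal force, so v = √(GM / r).
v = √(1.062e+21 / 8e+11) m/s ≈ 3.643e+04 m/s = 36.43 km/s.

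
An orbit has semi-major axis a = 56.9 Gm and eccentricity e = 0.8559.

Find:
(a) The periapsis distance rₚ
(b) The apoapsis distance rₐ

Convert to SI: a = 56.9 Gm = 5.69e+10 m.
(a) rₚ = a(1 − e) = 5.69e+10 · (1 − 0.8559) = 5.69e+10 · 0.1441 ≈ 8.199e+09 m = 8.199 Gm.
(b) rₐ = a(1 + e) = 5.69e+10 · (1 + 0.8559) = 5.69e+10 · 1.8559 ≈ 1.056e+11 m = 105.6 Gm.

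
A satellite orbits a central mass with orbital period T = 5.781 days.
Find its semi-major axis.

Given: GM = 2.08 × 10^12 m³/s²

Convert to SI: T = 5.781 days = 499478 s.
Invert Kepler's third law: a = (GM · T² / (4π²))^(1/3).
Substituting T = 499478 s and GM = 2.08e+12 m³/s²:
a = (2.08e+12 · (499478)² / (4π²))^(1/3) m
a ≈ 2.36e+07 m = 23.6 Mm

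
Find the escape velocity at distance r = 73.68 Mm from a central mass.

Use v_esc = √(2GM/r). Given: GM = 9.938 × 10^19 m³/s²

Convert to SI: r = 73.68 Mm = 7.368e+07 m.
Escape velocity comes from setting total energy to zero: ½v² − GM/r = 0 ⇒ v_esc = √(2GM / r).
v_esc = √(2 · 9.938e+19 / 7.368e+07) m/s ≈ 1.642e+06 m/s = 1642 km/s.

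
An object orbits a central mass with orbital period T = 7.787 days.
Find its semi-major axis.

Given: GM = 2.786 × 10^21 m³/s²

Convert to SI: T = 7.787 days = 672797 s.
Invert Kepler's third law: a = (GM · T² / (4π²))^(1/3).
Substituting T = 672797 s and GM = 2.786e+21 m³/s²:
a = (2.786e+21 · (672797)² / (4π²))^(1/3) m
a ≈ 3.173e+10 m = 31.73 Gm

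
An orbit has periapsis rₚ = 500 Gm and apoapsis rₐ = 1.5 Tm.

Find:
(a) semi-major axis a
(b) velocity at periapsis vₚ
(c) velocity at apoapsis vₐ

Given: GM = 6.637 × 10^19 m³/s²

Convert to SI: rₚ = 500 Gm = 5e+11 m; rₐ = 1.5 Tm = 1.5e+12 m.
(a) a = (rₚ + rₐ)/2 = (5e+11 + 1.5e+12)/2 ≈ 1e+12 m
(b) With a = (rₚ + rₐ)/2 = 1e+12 m, vₚ = √(GM (2/rₚ − 1/a)) = √(6.637e+19 · (2/5e+11 − 1/1e+12)) m/s ≈ 1.411e+04 m/s
(c) With a = (rₚ + rₐ)/2 = 1e+12 m, vₐ = √(GM (2/rₐ − 1/a)) = √(6.637e+19 · (2/1.5e+12 − 1/1e+12)) m/s ≈ 4704 m/s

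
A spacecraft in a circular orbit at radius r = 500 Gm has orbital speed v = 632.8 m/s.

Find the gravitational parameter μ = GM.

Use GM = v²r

Convert to SI: r = 500 Gm = 5e+11 m.
For a circular orbit v² = GM/r, so GM = v² · r.
GM = (632.8)² · 5e+11 m³/s² ≈ 2.002e+17 m³/s² = 2.002 × 10^17 m³/s².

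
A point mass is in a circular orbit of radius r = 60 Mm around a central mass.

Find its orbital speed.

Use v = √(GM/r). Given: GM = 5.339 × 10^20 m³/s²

Convert to SI: r = 60 Mm = 6e+07 m.
For a circular orbit, gravity supplies the centripetal force, so v = √(GM / r).
v = √(5.339e+20 / 6e+07) m/s ≈ 2.983e+06 m/s = 2983 km/s.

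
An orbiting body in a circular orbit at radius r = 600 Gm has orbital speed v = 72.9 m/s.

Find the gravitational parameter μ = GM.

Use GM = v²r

Convert to SI: r = 600 Gm = 6e+11 m.
For a circular orbit v² = GM/r, so GM = v² · r.
GM = (72.9)² · 6e+11 m³/s² ≈ 3.189e+15 m³/s² = 3.189 × 10^15 m³/s².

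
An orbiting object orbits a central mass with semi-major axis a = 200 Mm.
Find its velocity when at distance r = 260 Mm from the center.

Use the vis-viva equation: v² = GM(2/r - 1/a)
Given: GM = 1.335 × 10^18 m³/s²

Convert to SI: a = 200 Mm = 2e+08 m; r = 260 Mm = 2.6e+08 m.
Vis-viva: v = √(GM · (2/r − 1/a)).
2/r − 1/a = 2/2.6e+08 − 1/2e+08 = 2.69231e-09 m⁻¹.
v = √(1.335e+18 · 2.69231e-09) m/s ≈ 5.995e+04 m/s = 59.95 km/s.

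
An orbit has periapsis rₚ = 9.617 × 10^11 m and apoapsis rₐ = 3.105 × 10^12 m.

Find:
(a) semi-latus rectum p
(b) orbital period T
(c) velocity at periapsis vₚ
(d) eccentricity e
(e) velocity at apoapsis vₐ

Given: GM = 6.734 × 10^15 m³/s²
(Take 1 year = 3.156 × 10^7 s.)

(a) From a = (rₚ + rₐ)/2 = 2.03335e+12 m and e = (rₐ − rₚ)/(rₐ + rₚ) = 0.527037, p = a(1 − e²) = 2.03335e+12 · (1 − (0.527037)²) ≈ 1.469e+12 m
(b) With a = (rₚ + rₐ)/2 = 2.03335e+12 m, T = 2π √(a³/GM) = 2π √((2.03335e+12)³/6.734e+15) s ≈ 2.22e+11 s
(c) With a = (rₚ + rₐ)/2 = 2.03335e+12 m, vₚ = √(GM (2/rₚ − 1/a)) = √(6.734e+15 · (2/9.617e+11 − 1/2.03335e+12)) m/s ≈ 103.4 m/s
(d) e = (rₐ − rₚ)/(rₐ + rₚ) = (3.105e+12 − 9.617e+11)/(3.105e+12 + 9.617e+11) ≈ 0.527
(e) With a = (rₚ + rₐ)/2 = 2.03335e+12 m, vₐ = √(GM (2/rₐ − 1/a)) = √(6.734e+15 · (2/3.105e+12 − 1/2.03335e+12)) m/s ≈ 32.03 m/s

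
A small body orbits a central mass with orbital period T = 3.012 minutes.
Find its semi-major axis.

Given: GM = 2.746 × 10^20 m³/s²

Convert to SI: T = 3.012 minutes = 180.72 s.
Invert Kepler's third law: a = (GM · T² / (4π²))^(1/3).
Substituting T = 180.72 s and GM = 2.746e+20 m³/s²:
a = (2.746e+20 · (180.72)² / (4π²))^(1/3) m
a ≈ 6.102e+07 m = 61.02 Mm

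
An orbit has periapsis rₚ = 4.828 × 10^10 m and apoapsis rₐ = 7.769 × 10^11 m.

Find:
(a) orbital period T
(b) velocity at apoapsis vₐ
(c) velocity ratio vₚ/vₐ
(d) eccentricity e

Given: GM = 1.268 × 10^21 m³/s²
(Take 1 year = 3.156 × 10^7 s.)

(a) With a = (rₚ + rₐ)/2 = 4.1259e+11 m, T = 2π √(a³/GM) = 2π √((4.1259e+11)³/1.268e+21) s ≈ 4.676e+07 s
(b) With a = (rₚ + rₐ)/2 = 4.1259e+11 m, vₐ = √(GM (2/rₐ − 1/a)) = √(1.268e+21 · (2/7.769e+11 − 1/4.1259e+11)) m/s ≈ 1.382e+04 m/s
(c) Conservation of angular momentum (rₚvₚ = rₐvₐ) gives vₚ/vₐ = rₐ/rₚ = 7.769e+11/4.828e+10 ≈ 16.09
(d) e = (rₐ − rₚ)/(rₐ + rₚ) = (7.769e+11 − 4.828e+10)/(7.769e+11 + 4.828e+10) ≈ 0.883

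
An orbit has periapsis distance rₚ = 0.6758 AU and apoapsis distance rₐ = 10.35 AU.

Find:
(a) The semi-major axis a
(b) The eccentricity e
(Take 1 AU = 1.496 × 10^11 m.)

Convert to SI: rₚ = 0.6758 AU = 1.011e+11 m; rₐ = 10.35 AU = 1.54836e+12 m.
(a) a = (rₚ + rₐ) / 2 = (1.011e+11 + 1.54836e+12) / 2 ≈ 8.247e+11 m = 5.513 AU.
(b) e = (rₐ − rₚ) / (rₐ + rₚ) = (1.54836e+12 − 1.011e+11) / (1.54836e+12 + 1.011e+11) ≈ 0.8774.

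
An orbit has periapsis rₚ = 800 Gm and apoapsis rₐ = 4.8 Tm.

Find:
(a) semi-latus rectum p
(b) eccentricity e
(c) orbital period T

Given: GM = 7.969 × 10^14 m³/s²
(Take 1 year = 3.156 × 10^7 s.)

Convert to SI: rₚ = 800 Gm = 8e+11 m; rₐ = 4.8 Tm = 4.8e+12 m.
(a) From a = (rₚ + rₐ)/2 = 2.8e+12 m and e = (rₐ − rₚ)/(rₐ + rₚ) = 0.714286, p = a(1 − e²) = 2.8e+12 · (1 − (0.714286)²) ≈ 1.371e+12 m
(b) e = (rₐ − rₚ)/(rₐ + rₚ) = (4.8e+12 − 8e+11)/(4.8e+12 + 8e+11) ≈ 0.7143
(c) With a = (rₚ + rₐ)/2 = 2.8e+12 m, T = 2π √(a³/GM) = 2π √((2.8e+12)³/7.969e+14) s ≈ 1.043e+12 s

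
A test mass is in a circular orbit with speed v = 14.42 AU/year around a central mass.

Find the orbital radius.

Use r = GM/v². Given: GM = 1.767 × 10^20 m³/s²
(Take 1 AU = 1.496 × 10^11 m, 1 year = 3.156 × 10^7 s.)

Convert to SI: v = 14.42 AU/year = 68353.4 m/s.
For a circular orbit, v² = GM / r, so r = GM / v².
r = 1.767e+20 / (68353.4)² m ≈ 3.782e+10 m = 0.2528 AU.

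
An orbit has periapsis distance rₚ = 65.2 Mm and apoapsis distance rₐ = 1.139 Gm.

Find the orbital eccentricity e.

Convert to SI: rₚ = 65.2 Mm = 6.52e+07 m; rₐ = 1.139 Gm = 1.139e+09 m.
e = (rₐ − rₚ) / (rₐ + rₚ).
e = (1.139e+09 − 6.52e+07) / (1.139e+09 + 6.52e+07) = 1.0738e+09 / 1.2042e+09 ≈ 0.8917.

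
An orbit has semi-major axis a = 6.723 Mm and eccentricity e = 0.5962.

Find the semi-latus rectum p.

Convert to SI: a = 6.723 Mm = 6.723e+06 m.
p = a (1 − e²).
p = 6.723e+06 · (1 − (0.5962)²) = 6.723e+06 · 0.644546 ≈ 4.333e+06 m = 4.333 Mm.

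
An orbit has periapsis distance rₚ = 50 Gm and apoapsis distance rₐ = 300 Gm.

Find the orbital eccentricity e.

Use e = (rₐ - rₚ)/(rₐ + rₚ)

Convert to SI: rₚ = 50 Gm = 5e+10 m; rₐ = 300 Gm = 3e+11 m.
e = (rₐ − rₚ) / (rₐ + rₚ).
e = (3e+11 − 5e+10) / (3e+11 + 5e+10) = 2.5e+11 / 3.5e+11 ≈ 0.7143.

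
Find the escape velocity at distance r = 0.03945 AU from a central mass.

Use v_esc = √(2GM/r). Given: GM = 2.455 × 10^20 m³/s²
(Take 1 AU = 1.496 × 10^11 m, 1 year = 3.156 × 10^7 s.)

Convert to SI: r = 0.03945 AU = 5.90172e+09 m.
Escape velocity comes from setting total energy to zero: ½v² − GM/r = 0 ⇒ v_esc = √(2GM / r).
v_esc = √(2 · 2.455e+20 / 5.90172e+09) m/s ≈ 2.884e+05 m/s = 60.85 AU/year.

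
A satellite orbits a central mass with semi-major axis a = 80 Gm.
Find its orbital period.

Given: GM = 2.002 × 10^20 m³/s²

Convert to SI: a = 80 Gm = 8e+10 m.
Kepler's third law: T = 2π √(a³ / GM).
Substituting a = 8e+10 m and GM = 2.002e+20 m³/s²:
T = 2π √((8e+10)³ / 2.002e+20) s
T ≈ 1.005e+07 s = 116.3 days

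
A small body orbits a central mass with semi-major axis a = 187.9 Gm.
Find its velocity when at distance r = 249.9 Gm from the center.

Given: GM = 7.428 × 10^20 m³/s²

Convert to SI: a = 187.9 Gm = 1.879e+11 m; r = 249.9 Gm = 2.499e+11 m.
Vis-viva: v = √(GM · (2/r − 1/a)).
2/r − 1/a = 2/2.499e+11 − 1/1.879e+11 = 2.68122e-12 m⁻¹.
v = √(7.428e+20 · 2.68122e-12) m/s ≈ 4.463e+04 m/s = 44.63 km/s.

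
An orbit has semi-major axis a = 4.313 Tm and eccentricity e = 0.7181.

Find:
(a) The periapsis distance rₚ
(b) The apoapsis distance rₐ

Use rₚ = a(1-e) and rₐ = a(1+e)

Convert to SI: a = 4.313 Tm = 4.313e+12 m.
(a) rₚ = a(1 − e) = 4.313e+12 · (1 − 0.7181) = 4.313e+12 · 0.2819 ≈ 1.216e+12 m = 1.216 Tm.
(b) rₐ = a(1 + e) = 4.313e+12 · (1 + 0.7181) = 4.313e+12 · 1.7181 ≈ 7.41e+12 m = 7.41 Tm.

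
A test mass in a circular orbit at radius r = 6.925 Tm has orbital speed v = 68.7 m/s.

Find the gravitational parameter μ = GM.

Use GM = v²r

Convert to SI: r = 6.925 Tm = 6.925e+12 m.
For a circular orbit v² = GM/r, so GM = v² · r.
GM = (68.7)² · 6.925e+12 m³/s² ≈ 3.268e+16 m³/s² = 3.268 × 10^16 m³/s².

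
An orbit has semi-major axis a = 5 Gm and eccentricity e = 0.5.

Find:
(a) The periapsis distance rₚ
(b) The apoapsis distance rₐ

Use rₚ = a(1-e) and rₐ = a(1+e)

Convert to SI: a = 5 Gm = 5e+09 m.
(a) rₚ = a(1 − e) = 5e+09 · (1 − 0.5) = 5e+09 · 0.5 ≈ 2.5e+09 m = 2.5 Gm.
(b) rₐ = a(1 + e) = 5e+09 · (1 + 0.5) = 5e+09 · 1.5 ≈ 7.5e+09 m = 7.5 Gm.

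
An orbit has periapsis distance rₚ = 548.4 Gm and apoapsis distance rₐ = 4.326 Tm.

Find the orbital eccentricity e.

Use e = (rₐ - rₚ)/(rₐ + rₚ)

Convert to SI: rₚ = 548.4 Gm = 5.484e+11 m; rₐ = 4.326 Tm = 4.326e+12 m.
e = (rₐ − rₚ) / (rₐ + rₚ).
e = (4.326e+12 − 5.484e+11) / (4.326e+12 + 5.484e+11) = 3.7776e+12 / 4.8744e+12 ≈ 0.775.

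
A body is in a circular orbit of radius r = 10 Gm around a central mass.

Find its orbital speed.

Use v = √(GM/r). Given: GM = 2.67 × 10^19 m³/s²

Convert to SI: r = 10 Gm = 1e+10 m.
For a circular orbit, gravity supplies the centripetal force, so v = √(GM / r).
v = √(2.67e+19 / 1e+10) m/s ≈ 5.167e+04 m/s = 51.67 km/s.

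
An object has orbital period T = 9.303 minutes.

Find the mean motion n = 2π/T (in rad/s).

Convert to SI: T = 9.303 minutes = 558.18 s.
n = 2π / T.
n = 2π / 558.18 s ≈ 0.01126 rad/s.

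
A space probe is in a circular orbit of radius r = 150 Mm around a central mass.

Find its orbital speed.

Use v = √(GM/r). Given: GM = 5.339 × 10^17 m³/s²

Convert to SI: r = 150 Mm = 1.5e+08 m.
For a circular orbit, gravity supplies the centripetal force, so v = √(GM / r).
v = √(5.339e+17 / 1.5e+08) m/s ≈ 5.966e+04 m/s = 59.66 km/s.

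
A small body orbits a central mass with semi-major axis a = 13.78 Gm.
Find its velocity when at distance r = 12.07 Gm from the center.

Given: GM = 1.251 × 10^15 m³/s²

Convert to SI: a = 13.78 Gm = 1.378e+10 m; r = 12.07 Gm = 1.207e+10 m.
Vis-viva: v = √(GM · (2/r − 1/a)).
2/r − 1/a = 2/1.207e+10 − 1/1.378e+10 = 9.31311e-11 m⁻¹.
v = √(1.251e+15 · 9.31311e-11) m/s ≈ 341.3 m/s = 341.3 m/s.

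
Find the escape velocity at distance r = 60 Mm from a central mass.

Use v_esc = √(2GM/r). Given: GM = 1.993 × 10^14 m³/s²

Convert to SI: r = 60 Mm = 6e+07 m.
Escape velocity comes from setting total energy to zero: ½v² − GM/r = 0 ⇒ v_esc = √(2GM / r).
v_esc = √(2 · 1.993e+14 / 6e+07) m/s ≈ 2577 m/s = 2.577 km/s.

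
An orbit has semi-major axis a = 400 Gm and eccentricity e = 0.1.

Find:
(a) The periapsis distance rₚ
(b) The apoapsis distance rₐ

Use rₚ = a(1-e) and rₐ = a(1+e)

Convert to SI: a = 400 Gm = 4e+11 m.
(a) rₚ = a(1 − e) = 4e+11 · (1 − 0.1) = 4e+11 · 0.9 ≈ 3.6e+11 m = 360 Gm.
(b) rₐ = a(1 + e) = 4e+11 · (1 + 0.1) = 4e+11 · 1.1 ≈ 4.4e+11 m = 440 Gm.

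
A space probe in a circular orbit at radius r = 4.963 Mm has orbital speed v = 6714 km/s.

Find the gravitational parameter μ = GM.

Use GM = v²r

Convert to SI: r = 4.963 Mm = 4.963e+06 m; v = 6714 km/s = 6.714e+06 m/s.
For a circular orbit v² = GM/r, so GM = v² · r.
GM = (6.714e+06)² · 4.963e+06 m³/s² ≈ 2.237e+20 m³/s² = 2.237 × 10^20 m³/s².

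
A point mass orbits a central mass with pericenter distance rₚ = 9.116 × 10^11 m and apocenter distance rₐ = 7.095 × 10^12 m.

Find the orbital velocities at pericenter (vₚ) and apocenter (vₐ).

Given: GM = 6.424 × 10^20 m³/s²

Use the vis-viva equation v² = GM(2/r − 1/a) with a = (rₚ + rₐ)/2 = (9.116e+11 + 7.095e+12)/2 = 4.0033e+12 m.
vₚ = √(GM · (2/rₚ − 1/a)) = √(6.424e+20 · (2/9.116e+11 − 1/4.0033e+12)) m/s ≈ 3.534e+04 m/s = 35.34 km/s.
vₐ = √(GM · (2/rₐ − 1/a)) = √(6.424e+20 · (2/7.095e+12 − 1/4.0033e+12)) m/s ≈ 4541 m/s = 4.541 km/s.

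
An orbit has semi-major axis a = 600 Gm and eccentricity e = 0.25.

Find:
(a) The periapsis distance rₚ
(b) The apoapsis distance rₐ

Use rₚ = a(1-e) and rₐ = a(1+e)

Convert to SI: a = 600 Gm = 6e+11 m.
(a) rₚ = a(1 − e) = 6e+11 · (1 − 0.25) = 6e+11 · 0.75 ≈ 4.5e+11 m = 450 Gm.
(b) rₐ = a(1 + e) = 6e+11 · (1 + 0.25) = 6e+11 · 1.25 ≈ 7.5e+11 m = 750 Gm.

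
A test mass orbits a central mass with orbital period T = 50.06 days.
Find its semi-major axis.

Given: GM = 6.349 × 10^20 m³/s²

Convert to SI: T = 50.06 days = 4.32518e+06 s.
Invert Kepler's third law: a = (GM · T² / (4π²))^(1/3).
Substituting T = 4.32518e+06 s and GM = 6.349e+20 m³/s²:
a = (6.349e+20 · (4.32518e+06)² / (4π²))^(1/3) m
a ≈ 6.701e+10 m = 67.01 Gm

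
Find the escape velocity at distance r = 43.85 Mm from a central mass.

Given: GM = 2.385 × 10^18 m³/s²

Convert to SI: r = 43.85 Mm = 4.385e+07 m.
Escape velocity comes from setting total energy to zero: ½v² − GM/r = 0 ⇒ v_esc = √(2GM / r).
v_esc = √(2 · 2.385e+18 / 4.385e+07) m/s ≈ 3.298e+05 m/s = 329.8 km/s.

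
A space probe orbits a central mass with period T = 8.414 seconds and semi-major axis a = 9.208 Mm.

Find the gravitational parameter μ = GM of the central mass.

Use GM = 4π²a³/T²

Convert to SI: a = 9.208 Mm = 9.208e+06 m.
GM = 4π² · a³ / T².
GM = 4π² · (9.208e+06)³ / (8.414)² m³/s² ≈ 4.354e+20 m³/s² = 4.354 × 10^20 m³/s².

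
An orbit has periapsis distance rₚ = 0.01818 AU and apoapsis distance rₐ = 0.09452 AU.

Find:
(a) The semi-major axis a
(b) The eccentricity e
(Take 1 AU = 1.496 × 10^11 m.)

Convert to SI: rₚ = 0.01818 AU = 2.71973e+09 m; rₐ = 0.09452 AU = 1.41402e+10 m.
(a) a = (rₚ + rₐ) / 2 = (2.71973e+09 + 1.41402e+10) / 2 ≈ 8.43e+09 m = 0.05635 AU.
(b) e = (rₐ − rₚ) / (rₐ + rₚ) = (1.41402e+10 − 2.71973e+09) / (1.41402e+10 + 2.71973e+09) ≈ 0.6774.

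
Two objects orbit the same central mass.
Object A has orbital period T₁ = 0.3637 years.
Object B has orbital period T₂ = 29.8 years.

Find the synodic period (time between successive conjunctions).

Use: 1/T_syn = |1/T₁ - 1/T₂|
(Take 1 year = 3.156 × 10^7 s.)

Convert to SI: T₁ = 0.3637 years = 1.14784e+07 s; T₂ = 29.8 years = 9.40488e+08 s.
T_syn = |T₁ · T₂ / (T₁ − T₂)|.
T_syn = |1.14784e+07 · 9.40488e+08 / (1.14784e+07 − 9.40488e+08)| s ≈ 1.162e+07 s = 0.3682 years.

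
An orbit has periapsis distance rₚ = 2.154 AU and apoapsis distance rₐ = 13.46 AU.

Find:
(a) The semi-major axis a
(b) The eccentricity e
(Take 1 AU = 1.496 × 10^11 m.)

Convert to SI: rₚ = 2.154 AU = 3.22238e+11 m; rₐ = 13.46 AU = 2.01362e+12 m.
(a) a = (rₚ + rₐ) / 2 = (3.22238e+11 + 2.01362e+12) / 2 ≈ 1.168e+12 m = 7.807 AU.
(b) e = (rₐ − rₚ) / (rₐ + rₚ) = (2.01362e+12 − 3.22238e+11) / (2.01362e+12 + 3.22238e+11) ≈ 0.7241.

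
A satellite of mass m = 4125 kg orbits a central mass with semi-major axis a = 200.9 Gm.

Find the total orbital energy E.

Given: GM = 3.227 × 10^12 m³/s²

Convert to SI: a = 200.9 Gm = 2.009e+11 m.
E = −GMm / (2a).
E = −3.227e+12 · 4125 / (2 · 2.009e+11) J ≈ -3.313e+04 J = -33.13 kJ.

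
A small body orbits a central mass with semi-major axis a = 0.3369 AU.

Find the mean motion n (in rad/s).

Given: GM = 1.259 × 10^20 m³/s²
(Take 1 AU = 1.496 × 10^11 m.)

Convert to SI: a = 0.3369 AU = 5.04002e+10 m.
n = √(GM / a³).
n = √(1.259e+20 / (5.04002e+10)³) rad/s ≈ 9.917e-07 rad/s.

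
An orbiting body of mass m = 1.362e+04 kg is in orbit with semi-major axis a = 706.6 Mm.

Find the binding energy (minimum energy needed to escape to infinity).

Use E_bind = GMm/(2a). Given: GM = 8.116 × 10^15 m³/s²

Convert to SI: a = 706.6 Mm = 7.066e+08 m.
Total orbital energy is E = −GMm/(2a); binding energy is E_bind = −E = GMm/(2a).
E_bind = 8.116e+15 · 1.362e+04 / (2 · 7.066e+08) J ≈ 7.822e+10 J = 78.22 GJ.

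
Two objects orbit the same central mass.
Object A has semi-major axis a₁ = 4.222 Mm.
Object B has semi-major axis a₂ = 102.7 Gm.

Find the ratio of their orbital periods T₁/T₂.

Convert to SI: a₁ = 4.222 Mm = 4.222e+06 m; a₂ = 102.7 Gm = 1.027e+11 m.
From Kepler's third law, (T₁/T₂)² = (a₁/a₂)³, so T₁/T₂ = (a₁/a₂)^(3/2).
a₁/a₂ = 4.222e+06 / 1.027e+11 = 4.111e-05.
T₁/T₂ = (4.111e-05)^(3/2) ≈ 2.636e-07.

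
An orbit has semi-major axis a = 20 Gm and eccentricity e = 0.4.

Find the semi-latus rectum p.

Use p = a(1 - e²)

Convert to SI: a = 20 Gm = 2e+10 m.
p = a (1 − e²).
p = 2e+10 · (1 − (0.4)²) = 2e+10 · 0.84 ≈ 1.68e+10 m = 16.8 Gm.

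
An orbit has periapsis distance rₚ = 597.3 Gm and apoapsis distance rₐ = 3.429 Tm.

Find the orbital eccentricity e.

Convert to SI: rₚ = 597.3 Gm = 5.973e+11 m; rₐ = 3.429 Tm = 3.429e+12 m.
e = (rₐ − rₚ) / (rₐ + rₚ).
e = (3.429e+12 − 5.973e+11) / (3.429e+12 + 5.973e+11) = 2.8317e+12 / 4.0263e+12 ≈ 0.7033.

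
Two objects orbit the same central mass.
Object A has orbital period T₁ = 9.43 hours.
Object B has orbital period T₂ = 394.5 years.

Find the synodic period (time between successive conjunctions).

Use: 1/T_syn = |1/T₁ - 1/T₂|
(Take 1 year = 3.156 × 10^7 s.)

Convert to SI: T₁ = 9.43 hours = 33948 s; T₂ = 394.5 years = 1.24504e+10 s.
T_syn = |T₁ · T₂ / (T₁ − T₂)|.
T_syn = |33948 · 1.24504e+10 / (33948 − 1.24504e+10)| s ≈ 3.395e+04 s = 9.43 hours.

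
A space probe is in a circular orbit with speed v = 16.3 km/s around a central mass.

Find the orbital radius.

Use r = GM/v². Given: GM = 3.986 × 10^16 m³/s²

Convert to SI: v = 16.3 km/s = 16300 m/s.
For a circular orbit, v² = GM / r, so r = GM / v².
r = 3.986e+16 / (16300)² m ≈ 1.5e+08 m = 150 Mm.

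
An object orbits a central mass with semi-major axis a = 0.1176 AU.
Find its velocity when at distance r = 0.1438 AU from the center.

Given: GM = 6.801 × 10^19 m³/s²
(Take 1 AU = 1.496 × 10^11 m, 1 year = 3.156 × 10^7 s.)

Convert to SI: a = 0.1176 AU = 1.7593e+10 m; r = 0.1438 AU = 2.15125e+10 m.
Vis-viva: v = √(GM · (2/r − 1/a)).
2/r − 1/a = 2/2.15125e+10 − 1/1.7593e+10 = 3.61284e-11 m⁻¹.
v = √(6.801e+19 · 3.61284e-11) m/s ≈ 4.957e+04 m/s = 10.46 AU/year.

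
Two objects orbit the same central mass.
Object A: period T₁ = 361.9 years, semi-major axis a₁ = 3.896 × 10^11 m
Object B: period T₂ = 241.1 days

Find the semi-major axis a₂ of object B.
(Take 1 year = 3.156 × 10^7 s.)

Convert to SI: T₁ = 361.9 years = 1.14216e+10 s; T₂ = 241.1 days = 2.0831e+07 s.
Kepler's third law: (T₁/T₂)² = (a₁/a₂)³ ⇒ a₂ = a₁ · (T₂/T₁)^(2/3).
T₂/T₁ = 2.0831e+07 / 1.14216e+10 = 0.00182383.
a₂ = 3.896e+11 · (0.00182383)^(2/3) m ≈ 5.816e+09 m = 5.816 × 10^9 m.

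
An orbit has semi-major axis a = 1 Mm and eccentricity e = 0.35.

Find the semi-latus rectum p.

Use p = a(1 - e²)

Convert to SI: a = 1 Mm = 1e+06 m.
p = a (1 − e²).
p = 1e+06 · (1 − (0.35)²) = 1e+06 · 0.8775 ≈ 8.775e+05 m = 877.5 km.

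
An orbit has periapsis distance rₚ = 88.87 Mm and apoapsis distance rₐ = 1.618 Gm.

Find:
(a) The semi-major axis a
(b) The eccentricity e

Convert to SI: rₚ = 88.87 Mm = 8.887e+07 m; rₐ = 1.618 Gm = 1.618e+09 m.
(a) a = (rₚ + rₐ) / 2 = (8.887e+07 + 1.618e+09) / 2 ≈ 8.534e+08 m = 853.4 Mm.
(b) e = (rₐ − rₚ) / (rₐ + rₚ) = (1.618e+09 − 8.887e+07) / (1.618e+09 + 8.887e+07) ≈ 0.8959.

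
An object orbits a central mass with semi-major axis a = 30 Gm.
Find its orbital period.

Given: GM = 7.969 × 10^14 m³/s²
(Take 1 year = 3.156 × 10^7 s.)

Convert to SI: a = 30 Gm = 3e+10 m.
Kepler's third law: T = 2π √(a³ / GM).
Substituting a = 3e+10 m and GM = 7.969e+14 m³/s²:
T = 2π √((3e+10)³ / 7.969e+14) s
T ≈ 1.157e+09 s = 36.65 years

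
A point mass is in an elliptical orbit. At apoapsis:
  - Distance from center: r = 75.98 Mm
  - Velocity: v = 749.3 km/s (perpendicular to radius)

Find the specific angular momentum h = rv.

Convert to SI: r = 75.98 Mm = 7.598e+07 m; v = 749.3 km/s = 749300 m/s.
With v perpendicular to r, h = r · v.
h = 7.598e+07 · 749300 m²/s ≈ 5.693e+13 m²/s.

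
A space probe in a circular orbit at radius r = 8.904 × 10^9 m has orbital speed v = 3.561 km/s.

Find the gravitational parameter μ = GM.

Convert to SI: v = 3.561 km/s = 3561 m/s.
For a circular orbit v² = GM/r, so GM = v² · r.
GM = (3561)² · 8.904e+09 m³/s² ≈ 1.129e+17 m³/s² = 1.129 × 10^17 m³/s².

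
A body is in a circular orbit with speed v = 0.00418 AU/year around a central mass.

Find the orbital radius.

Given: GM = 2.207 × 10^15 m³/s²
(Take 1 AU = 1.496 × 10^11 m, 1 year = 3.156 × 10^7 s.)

Convert to SI: v = 0.00418 AU/year = 19.8139 m/s.
For a circular orbit, v² = GM / r, so r = GM / v².
r = 2.207e+15 / (19.8139)² m ≈ 5.622e+12 m = 37.58 AU.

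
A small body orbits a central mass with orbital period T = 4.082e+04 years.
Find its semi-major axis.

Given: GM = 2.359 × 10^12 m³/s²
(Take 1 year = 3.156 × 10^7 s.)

Convert to SI: T = 4.082e+04 years = 1.28828e+12 s.
Invert Kepler's third law: a = (GM · T² / (4π²))^(1/3).
Substituting T = 1.28828e+12 s and GM = 2.359e+12 m³/s²:
a = (2.359e+12 · (1.28828e+12)² / (4π²))^(1/3) m
a ≈ 4.629e+11 m = 4.629 × 10^11 m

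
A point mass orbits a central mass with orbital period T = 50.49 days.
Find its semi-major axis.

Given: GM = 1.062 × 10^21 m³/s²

Convert to SI: T = 50.49 days = 4.36234e+06 s.
Invert Kepler's third law: a = (GM · T² / (4π²))^(1/3).
Substituting T = 4.36234e+06 s and GM = 1.062e+21 m³/s²:
a = (1.062e+21 · (4.36234e+06)² / (4π²))^(1/3) m
a ≈ 8e+10 m = 80 Gm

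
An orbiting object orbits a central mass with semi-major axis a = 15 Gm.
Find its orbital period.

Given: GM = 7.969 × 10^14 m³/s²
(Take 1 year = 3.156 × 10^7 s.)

Convert to SI: a = 15 Gm = 1.5e+10 m.
Kepler's third law: T = 2π √(a³ / GM).
Substituting a = 1.5e+10 m and GM = 7.969e+14 m³/s²:
T = 2π √((1.5e+10)³ / 7.969e+14) s
T ≈ 4.089e+08 s = 12.96 years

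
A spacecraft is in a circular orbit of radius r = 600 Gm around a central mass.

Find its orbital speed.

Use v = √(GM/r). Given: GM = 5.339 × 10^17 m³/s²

Convert to SI: r = 600 Gm = 6e+11 m.
For a circular orbit, gravity supplies the centripetal force, so v = √(GM / r).
v = √(5.339e+17 / 6e+11) m/s ≈ 943.3 m/s = 943.3 m/s.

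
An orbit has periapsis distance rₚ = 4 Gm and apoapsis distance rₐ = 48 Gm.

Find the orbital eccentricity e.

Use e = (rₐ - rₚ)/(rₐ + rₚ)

Convert to SI: rₚ = 4 Gm = 4e+09 m; rₐ = 48 Gm = 4.8e+10 m.
e = (rₐ − rₚ) / (rₐ + rₚ).
e = (4.8e+10 − 4e+09) / (4.8e+10 + 4e+09) = 4.4e+10 / 5.2e+10 ≈ 0.8462.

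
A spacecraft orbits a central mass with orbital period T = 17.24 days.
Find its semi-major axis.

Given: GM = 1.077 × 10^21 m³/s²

Convert to SI: T = 17.24 days = 1.48954e+06 s.
Invert Kepler's third law: a = (GM · T² / (4π²))^(1/3).
Substituting T = 1.48954e+06 s and GM = 1.077e+21 m³/s²:
a = (1.077e+21 · (1.48954e+06)² / (4π²))^(1/3) m
a ≈ 3.926e+10 m = 39.26 Gm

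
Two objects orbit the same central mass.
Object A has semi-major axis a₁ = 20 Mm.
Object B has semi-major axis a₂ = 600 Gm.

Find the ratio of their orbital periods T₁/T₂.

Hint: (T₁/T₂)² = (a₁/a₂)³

Convert to SI: a₁ = 20 Mm = 2e+07 m; a₂ = 600 Gm = 6e+11 m.
From Kepler's third law, (T₁/T₂)² = (a₁/a₂)³, so T₁/T₂ = (a₁/a₂)^(3/2).
a₁/a₂ = 2e+07 / 6e+11 = 3.33333e-05.
T₁/T₂ = (3.33333e-05)^(3/2) ≈ 1.925e-07.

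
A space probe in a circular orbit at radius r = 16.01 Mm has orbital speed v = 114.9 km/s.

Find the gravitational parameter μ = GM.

Convert to SI: r = 16.01 Mm = 1.601e+07 m; v = 114.9 km/s = 114900 m/s.
For a circular orbit v² = GM/r, so GM = v² · r.
GM = (114900)² · 1.601e+07 m³/s² ≈ 2.114e+17 m³/s² = 2.114 × 10^17 m³/s².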